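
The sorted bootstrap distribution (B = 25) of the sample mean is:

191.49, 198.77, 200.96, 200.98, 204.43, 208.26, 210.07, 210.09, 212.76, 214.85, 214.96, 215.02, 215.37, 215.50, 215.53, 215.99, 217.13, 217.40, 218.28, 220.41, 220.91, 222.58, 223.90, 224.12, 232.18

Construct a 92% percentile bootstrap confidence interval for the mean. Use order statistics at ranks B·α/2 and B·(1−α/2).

(191.49, 224.12)

α = 0.08; lower rank = 25 × 0.040 = 1; upper rank = 25 × 0.960 = 24.
The 1st smallest replicate is 191.49; the 24th is 224.12.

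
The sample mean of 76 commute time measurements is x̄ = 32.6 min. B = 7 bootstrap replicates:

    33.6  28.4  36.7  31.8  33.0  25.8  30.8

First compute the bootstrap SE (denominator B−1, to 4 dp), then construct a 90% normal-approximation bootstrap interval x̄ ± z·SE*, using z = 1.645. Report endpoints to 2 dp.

Mean of replicates = 31.4429; sum of squared deviations = 76.3571; SE* = √(76.3571/6) = 3.5674
Margin = 1.645 × 3.5674 = 5.868
Interval: 32.6 ± 5.868

(26.73, 38.47)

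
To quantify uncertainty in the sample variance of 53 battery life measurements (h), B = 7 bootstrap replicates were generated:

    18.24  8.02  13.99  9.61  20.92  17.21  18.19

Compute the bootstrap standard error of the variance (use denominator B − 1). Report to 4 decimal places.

SE* = 4.8166

Bootstrap SE is the standard deviation of the 7 replicate variances.
Mean of replicates: (18.24 + 8.02 + 13.99 + 9.61 + 20.92 + 17.21 + 18.19) / 7 = 106.18000 / 7 = 15.16857
Sum of squared deviations: (+3.07143)² + (−7.14857)² + (−1.17857)² + (−5.55857)² + (+5.75143)² + (+2.04143)² + (+3.02143)² = 139.19789
Variance = 139.19789 / 6 = 23.19965
SE* = √23.19965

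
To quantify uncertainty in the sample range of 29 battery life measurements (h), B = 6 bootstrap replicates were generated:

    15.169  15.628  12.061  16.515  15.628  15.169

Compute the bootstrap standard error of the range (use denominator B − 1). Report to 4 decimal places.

Bootstrap SE is the standard deviation of the 6 replicate ranges.
Mean of replicates: (15.169 + 15.628 + 12.061 + 16.515 + 15.628 + 15.169) / 6 = 90.17000 / 6 = 15.02833
Sum of squared deviations: (+0.14067)² + (+0.59967)² + (−2.96733)² + (+1.48667)² + (+0.59967)² + (+0.14067)² = 11.77402
Variance = 11.77402 / 5 = 2.35480
SE* = √2.35480

SE* = 1.5345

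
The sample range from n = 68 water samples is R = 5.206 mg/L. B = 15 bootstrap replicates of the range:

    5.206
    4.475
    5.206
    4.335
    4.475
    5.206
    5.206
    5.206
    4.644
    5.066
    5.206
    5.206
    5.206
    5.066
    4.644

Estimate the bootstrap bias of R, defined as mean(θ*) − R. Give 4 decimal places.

bias = −0.2491

mean(θ*) = (5.206 + 4.475 + 5.206 + 4.335 + 4.475 + 5.206 + 5.206 + 5.206 + 4.644 + 5.066 + 5.206 + 5.206 + 5.206 + 5.066 + 4.644) / 15 = 4.95687
bias = 4.95687 − 5.206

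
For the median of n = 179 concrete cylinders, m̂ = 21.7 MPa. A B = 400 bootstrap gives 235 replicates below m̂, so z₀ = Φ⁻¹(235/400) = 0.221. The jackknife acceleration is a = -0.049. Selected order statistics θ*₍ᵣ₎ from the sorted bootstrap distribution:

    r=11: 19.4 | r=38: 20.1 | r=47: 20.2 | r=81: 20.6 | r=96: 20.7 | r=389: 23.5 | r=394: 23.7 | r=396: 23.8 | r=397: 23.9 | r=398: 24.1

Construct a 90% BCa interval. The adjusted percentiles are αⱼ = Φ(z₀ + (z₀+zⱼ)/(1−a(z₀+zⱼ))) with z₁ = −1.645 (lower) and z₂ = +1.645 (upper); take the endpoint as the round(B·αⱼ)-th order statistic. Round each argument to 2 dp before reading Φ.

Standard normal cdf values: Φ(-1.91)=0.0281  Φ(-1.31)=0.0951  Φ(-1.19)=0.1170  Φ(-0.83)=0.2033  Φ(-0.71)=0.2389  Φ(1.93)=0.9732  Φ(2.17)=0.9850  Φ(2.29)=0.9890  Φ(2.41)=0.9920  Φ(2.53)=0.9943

(20.1, 23.5)

Lower: z₀ + z₁ = 0.221 + (-1.645) = -1.424; 1 − a(z₀+z₁) = 1 − (-0.049)(-1.424) = 0.9302; argument = 0.221 + (-1.424)/0.9302 = -1.3098 → -1.31.
α₁ = Φ(-1.31) = 0.0951; rank = round(400 × 0.0951) = 38; θ*₍38₎ = 20.1.
Upper: z₀ + z₂ = 1.866; 1 − a(z₀+z₂) = 1.0914; argument = 1.9307 → 1.93; α₂ = 0.9732; rank = 389; θ*₍389₎ = 23.5.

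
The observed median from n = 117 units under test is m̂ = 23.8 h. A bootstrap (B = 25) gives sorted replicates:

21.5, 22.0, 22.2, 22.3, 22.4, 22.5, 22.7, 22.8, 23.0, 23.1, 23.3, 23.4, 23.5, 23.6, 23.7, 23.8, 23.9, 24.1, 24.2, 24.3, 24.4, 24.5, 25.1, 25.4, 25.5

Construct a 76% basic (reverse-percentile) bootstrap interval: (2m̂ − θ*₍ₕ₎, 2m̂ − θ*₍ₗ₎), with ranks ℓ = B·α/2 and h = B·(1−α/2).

Percentile endpoints at ranks 3 and 22: θ*₍3₎ = 22.2, θ*₍22₎ = 24.5.
Basic interval reflects these around m̂:
  lower = 2 × 23.8 − 24.5 = 23.1
  upper = 2 × 23.8 − 22.2 = 25.4

(23.1, 25.4)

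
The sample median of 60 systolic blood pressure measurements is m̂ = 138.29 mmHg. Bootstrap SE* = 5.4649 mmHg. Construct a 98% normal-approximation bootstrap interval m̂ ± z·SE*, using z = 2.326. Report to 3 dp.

(125.579, 151.001)

Margin = 2.326 × 5.4649 = 12.7114
Interval: 138.29 ± 12.7114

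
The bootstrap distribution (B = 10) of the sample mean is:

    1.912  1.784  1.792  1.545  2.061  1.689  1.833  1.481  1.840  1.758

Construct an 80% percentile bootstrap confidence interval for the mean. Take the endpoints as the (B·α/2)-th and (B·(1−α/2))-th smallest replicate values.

(1.481, 1.912)

Sorted replicates: 1.481, 1.545, 1.689, 1.758, 1.784, 1.792, 1.833, 1.840, 1.912, 2.061
α = 0.20; lower rank = 10 × 0.100 = 1; upper rank = 10 × 0.900 = 9.
The 1st smallest replicate is 1.481; the 9th is 1.912.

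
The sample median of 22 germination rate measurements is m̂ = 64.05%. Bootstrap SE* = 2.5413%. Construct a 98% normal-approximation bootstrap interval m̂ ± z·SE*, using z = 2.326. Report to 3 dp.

Margin = 2.326 × 2.5413 = 5.9111
Interval: 64.05 ± 5.9111

(58.139, 69.961)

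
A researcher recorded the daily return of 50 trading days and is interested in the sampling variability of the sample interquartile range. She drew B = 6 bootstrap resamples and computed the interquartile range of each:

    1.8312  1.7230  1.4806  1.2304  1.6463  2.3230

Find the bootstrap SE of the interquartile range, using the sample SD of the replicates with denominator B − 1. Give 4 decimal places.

Bootstrap SE is the standard deviation of the 6 replicate interquartile ranges.
Mean of replicates: (1.8312 + 1.7230 + 1.4806 + 1.2304 + 1.6463 + 2.3230) / 6 = 10.23450 / 6 = 1.70575
Sum of squared deviations: (+0.12545)² + (+0.01725)² + (−0.22515)² + (−0.47535)² + (−0.05945)² + (+0.61725)² = 0.67722
Variance = 0.67722 / 5 = 0.13544
SE* = √0.13544

SE* = 0.3680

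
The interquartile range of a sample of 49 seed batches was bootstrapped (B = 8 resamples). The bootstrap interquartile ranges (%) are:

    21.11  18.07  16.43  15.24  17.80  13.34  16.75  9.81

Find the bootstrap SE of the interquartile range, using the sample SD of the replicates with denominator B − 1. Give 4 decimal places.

SE* = 3.3873

Bootstrap SE is the standard deviation of the 8 replicate interquartile ranges.
Mean of replicates: (21.11 + 18.07 + 16.43 + 15.24 + 17.80 + 13.34 + 16.75 + 9.81) / 8 = 128.55000 / 8 = 16.06875
Sum of squared deviations: (+5.04125)² + (+2.00125)² + (+0.36125)² + (−0.82875)² + (+1.73125)² + (−2.72875)² + (+0.68125)² + (−6.25875)² = 80.31589
Variance = 80.31589 / 7 = 11.47370
SE* = √11.47370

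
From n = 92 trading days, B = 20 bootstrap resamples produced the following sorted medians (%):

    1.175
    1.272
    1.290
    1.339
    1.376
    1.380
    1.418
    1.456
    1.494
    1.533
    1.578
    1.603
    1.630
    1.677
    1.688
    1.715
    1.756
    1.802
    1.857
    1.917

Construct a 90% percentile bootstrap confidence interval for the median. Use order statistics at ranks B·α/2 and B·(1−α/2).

(1.175, 1.857)

α = 0.10; lower rank = 20 × 0.050 = 1; upper rank = 20 × 0.950 = 19.
The 1st smallest replicate is 1.175; the 19th is 1.857.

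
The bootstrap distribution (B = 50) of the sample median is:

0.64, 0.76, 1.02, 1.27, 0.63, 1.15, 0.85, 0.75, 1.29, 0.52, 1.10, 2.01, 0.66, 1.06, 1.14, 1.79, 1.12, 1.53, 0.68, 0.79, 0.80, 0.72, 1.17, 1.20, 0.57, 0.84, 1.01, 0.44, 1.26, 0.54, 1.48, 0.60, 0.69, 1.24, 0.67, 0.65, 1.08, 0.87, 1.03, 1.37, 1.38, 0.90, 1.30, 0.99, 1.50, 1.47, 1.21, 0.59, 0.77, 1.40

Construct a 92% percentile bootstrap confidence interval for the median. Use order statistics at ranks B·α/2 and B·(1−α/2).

(0.52, 1.53)

Sorted replicates: 0.44, 0.52, 0.54, 0.57, 0.59, 0.60, 0.63, 0.64, 0.65, 0.66, 0.67, 0.68, 0.69, 0.72, 0.75, 0.76, 0.77, 0.79, 0.80, 0.84, 0.85, 0.87, 0.90, 0.99, 1.01, 1.02, 1.03, 1.06, 1.08, 1.10, 1.12, 1.14, 1.15, 1.17, 1.20, 1.21, 1.24, 1.26, 1.27, 1.29, 1.30, 1.37, 1.38, 1.40, 1.47, 1.48, 1.50, 1.53, 1.79, 2.01
α = 0.08; lower rank = 50 × 0.040 = 2; upper rank = 50 × 0.960 = 48.
The 2nd smallest replicate is 0.52; the 48th is 1.53.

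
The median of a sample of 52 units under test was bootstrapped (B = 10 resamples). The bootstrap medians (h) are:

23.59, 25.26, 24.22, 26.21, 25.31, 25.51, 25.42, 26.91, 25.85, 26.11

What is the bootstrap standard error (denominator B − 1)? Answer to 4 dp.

Bootstrap SE is the standard deviation of the 10 replicate medians.
Mean of replicates: (23.59 + 25.26 + 24.22 + 26.21 + 25.31 + 25.51 + 25.42 + 26.91 + 25.85 + 26.11) / 10 = 254.39000 / 10 = 25.43900
Sum of squared deviations: (−1.84900)² + (−0.17900)² + (−1.21900)² + (+0.77100)² + (−0.12900)² + (+0.07100)² + (−0.01900)² + (+1.47100)² + (+0.41100)² + (+0.67100)² = 8.33629
Variance = 8.33629 / 9 = 0.92625
SE* = √0.92625

SE* = 0.9624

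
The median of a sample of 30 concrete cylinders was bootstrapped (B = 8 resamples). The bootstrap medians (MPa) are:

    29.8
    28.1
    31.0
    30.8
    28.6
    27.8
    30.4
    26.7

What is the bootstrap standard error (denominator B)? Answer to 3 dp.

Bootstrap SE is the standard deviation of the 8 replicate medians.
Mean of replicates: (29.8 + 28.1 + 31.0 + 30.8 + 28.6 + 27.8 + 30.4 + 26.7) / 8 = 233.2000 / 8 = 29.1500
Sum of squared deviations: (+0.6500)² + (−1.0500)² + (+1.8500)² + (+1.6500)² + (−0.5500)² + (−1.3500)² + (+1.2500)² + (−2.4500)² = 17.3600
Variance = 17.3600 / 8 = 2.1700
SE* = √2.1700

SE* = 1.473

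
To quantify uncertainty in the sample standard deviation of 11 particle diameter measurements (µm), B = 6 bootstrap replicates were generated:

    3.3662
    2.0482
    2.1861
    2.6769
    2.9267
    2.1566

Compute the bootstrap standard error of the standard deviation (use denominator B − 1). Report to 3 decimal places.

SE* = 0.522

Bootstrap SE is the standard deviation of the 6 replicate standard deviations.
Mean of replicates: (3.3662 + 2.0482 + 2.1861 + 2.6769 + 2.9267 + 2.1566) / 6 = 15.36070 / 6 = 2.56012
Sum of squared deviations: (+0.80608)² + (−0.51192)² + (−0.37402)² + (+0.11678)² + (+0.36658)² + (−0.40352)² = 1.36256
Variance = 1.36256 / 5 = 0.27251
SE* = √0.27251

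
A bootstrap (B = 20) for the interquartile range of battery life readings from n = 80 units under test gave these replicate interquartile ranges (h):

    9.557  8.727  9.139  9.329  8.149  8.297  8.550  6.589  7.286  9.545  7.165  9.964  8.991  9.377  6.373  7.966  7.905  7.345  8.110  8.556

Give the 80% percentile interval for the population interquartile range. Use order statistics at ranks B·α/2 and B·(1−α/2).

Sorted replicates: 6.373, 6.589, 7.165, 7.286, 7.345, 7.905, 7.966, 8.110, 8.149, 8.297, 8.550, 8.556, 8.727, 8.991, 9.139, 9.329, 9.377, 9.545, 9.557, 9.964
α = 0.20; lower rank = 20 × 0.100 = 2; upper rank = 20 × 0.900 = 18.
The 2nd smallest replicate is 6.589; the 18th is 9.545.

(6.589, 9.545)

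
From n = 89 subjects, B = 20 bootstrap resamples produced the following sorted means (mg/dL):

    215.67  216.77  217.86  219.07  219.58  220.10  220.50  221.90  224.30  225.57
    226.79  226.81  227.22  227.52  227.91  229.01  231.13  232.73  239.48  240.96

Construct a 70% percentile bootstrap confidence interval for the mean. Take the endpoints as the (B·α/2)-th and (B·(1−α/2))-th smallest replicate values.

(217.86, 231.13)

α = 0.30; lower rank = 20 × 0.150 = 3; upper rank = 20 × 0.850 = 17.
The 3rd smallest replicate is 217.86; the 17th is 231.13.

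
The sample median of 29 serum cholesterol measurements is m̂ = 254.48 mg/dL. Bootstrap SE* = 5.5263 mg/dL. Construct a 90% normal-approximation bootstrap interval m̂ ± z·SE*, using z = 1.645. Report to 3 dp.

(245.389, 263.571)

Margin = 1.645 × 5.5263 = 9.0908
Interval: 254.48 ± 9.0908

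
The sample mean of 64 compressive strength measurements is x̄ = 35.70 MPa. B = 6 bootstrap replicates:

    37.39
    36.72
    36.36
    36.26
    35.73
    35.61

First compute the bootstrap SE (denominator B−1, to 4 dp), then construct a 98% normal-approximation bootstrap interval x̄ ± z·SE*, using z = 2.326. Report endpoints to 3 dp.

Mean of replicates = 36.3450; sum of squared deviations = 2.1586; SE* = √(2.1586/5) = 0.6570
Margin = 2.326 × 0.6570 = 1.5282
Interval: 35.70 ± 1.5282

(34.172, 37.228)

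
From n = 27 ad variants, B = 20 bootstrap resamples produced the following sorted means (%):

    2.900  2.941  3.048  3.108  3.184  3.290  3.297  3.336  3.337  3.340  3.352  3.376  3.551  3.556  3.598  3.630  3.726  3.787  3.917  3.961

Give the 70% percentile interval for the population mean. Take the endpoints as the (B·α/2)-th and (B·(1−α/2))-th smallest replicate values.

(3.048, 3.726)

α = 0.30; lower rank = 20 × 0.150 = 3; upper rank = 20 × 0.850 = 17.
The 3rd smallest replicate is 3.048; the 17th is 3.726.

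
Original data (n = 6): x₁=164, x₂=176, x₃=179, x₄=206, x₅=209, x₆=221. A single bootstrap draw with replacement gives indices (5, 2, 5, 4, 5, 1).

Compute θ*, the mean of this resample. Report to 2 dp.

Resample values: 209, 176, 209, 206, 209, 164.
Mean = (209 + 176 + 209 + 206 + 209 + 164) / 6 = 1173.0 / 6 = 195.50

θ* = 195.50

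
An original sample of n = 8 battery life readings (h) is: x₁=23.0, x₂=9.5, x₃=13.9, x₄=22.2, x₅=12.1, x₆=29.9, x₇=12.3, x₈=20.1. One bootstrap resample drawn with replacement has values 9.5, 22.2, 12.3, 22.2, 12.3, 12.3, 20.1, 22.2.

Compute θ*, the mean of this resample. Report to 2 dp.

Mean = (9.5 + 22.2 + 12.3 + 22.2 + 12.3 + 12.3 + 20.1 + 22.2) / 8 = 133.10 / 8 = 16.64

θ* = 16.64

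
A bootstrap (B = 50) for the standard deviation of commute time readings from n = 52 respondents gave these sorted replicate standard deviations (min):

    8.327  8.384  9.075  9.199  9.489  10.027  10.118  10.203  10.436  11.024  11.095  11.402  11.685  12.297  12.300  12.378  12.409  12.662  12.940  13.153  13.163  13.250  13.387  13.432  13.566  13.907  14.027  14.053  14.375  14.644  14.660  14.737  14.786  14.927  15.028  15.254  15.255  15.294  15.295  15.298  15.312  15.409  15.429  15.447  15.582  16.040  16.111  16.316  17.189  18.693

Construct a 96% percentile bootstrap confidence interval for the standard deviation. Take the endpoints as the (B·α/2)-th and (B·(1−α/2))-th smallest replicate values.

(8.327, 17.189)

α = 0.04; lower rank = 50 × 0.020 = 1; upper rank = 50 × 0.980 = 49.
The 1st smallest replicate is 8.327; the 49th is 17.189.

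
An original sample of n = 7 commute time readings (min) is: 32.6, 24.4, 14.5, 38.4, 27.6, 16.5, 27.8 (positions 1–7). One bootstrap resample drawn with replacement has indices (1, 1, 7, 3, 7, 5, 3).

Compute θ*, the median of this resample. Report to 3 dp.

θ* = 27.800

Resample values: 32.6, 32.6, 27.8, 14.5, 27.8, 27.6, 14.5.
Sorted: 14.5, 14.5, 27.6, 27.8, 27.8, 32.6, 32.6
Median = middle value = 27.800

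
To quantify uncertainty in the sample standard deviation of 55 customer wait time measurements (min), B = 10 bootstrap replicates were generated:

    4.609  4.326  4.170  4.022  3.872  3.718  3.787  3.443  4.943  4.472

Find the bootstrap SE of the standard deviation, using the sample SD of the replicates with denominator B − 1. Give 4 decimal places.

SE* = 0.4576

Bootstrap SE is the standard deviation of the 10 replicate standard deviations.
Mean of replicates: (4.609 + 4.326 + 4.170 + 4.022 + 3.872 + 3.718 + 3.787 + 3.443 + 4.943 + 4.472) / 10 = 41.36200 / 10 = 4.13620
Sum of squared deviations: (+0.47280)² + (+0.18980)² + (+0.03380)² + (−0.11420)² + (−0.26420)² + (−0.41820)² + (−0.34920)² + (−0.69320)² + (+0.80680)² + (+0.33580)² = 1.88460
Variance = 1.88460 / 9 = 0.20940
SE* = √0.20940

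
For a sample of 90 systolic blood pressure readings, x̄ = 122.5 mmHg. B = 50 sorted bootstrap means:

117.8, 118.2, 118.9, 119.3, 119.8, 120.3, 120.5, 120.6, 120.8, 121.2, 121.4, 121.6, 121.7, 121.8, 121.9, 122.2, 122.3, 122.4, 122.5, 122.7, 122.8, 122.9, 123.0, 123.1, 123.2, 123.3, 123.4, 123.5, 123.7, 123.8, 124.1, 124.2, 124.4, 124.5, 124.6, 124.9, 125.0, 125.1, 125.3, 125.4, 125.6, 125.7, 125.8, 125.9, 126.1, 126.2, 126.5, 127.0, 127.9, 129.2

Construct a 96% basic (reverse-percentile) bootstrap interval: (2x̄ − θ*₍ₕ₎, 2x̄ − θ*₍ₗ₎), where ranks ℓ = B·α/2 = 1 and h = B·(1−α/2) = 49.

(117.1, 127.2)

Percentile endpoints at ranks 1 and 49: θ*₍1₎ = 117.8, θ*₍49₎ = 127.9.
Basic interval reflects these around x̄:
  lower = 2 × 122.5 − 127.9 = 117.1
  upper = 2 × 122.5 − 117.8 = 127.2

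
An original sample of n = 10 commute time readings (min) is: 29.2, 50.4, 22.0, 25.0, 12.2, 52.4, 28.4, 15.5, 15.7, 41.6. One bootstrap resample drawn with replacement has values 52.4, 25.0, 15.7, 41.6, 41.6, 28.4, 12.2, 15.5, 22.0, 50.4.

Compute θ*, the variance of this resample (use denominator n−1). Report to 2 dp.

Mean = 30.4800; sum of squared deviations = 2007.8760
s² = 2007.8760 / 9 = 223.0973

θ* = 223.10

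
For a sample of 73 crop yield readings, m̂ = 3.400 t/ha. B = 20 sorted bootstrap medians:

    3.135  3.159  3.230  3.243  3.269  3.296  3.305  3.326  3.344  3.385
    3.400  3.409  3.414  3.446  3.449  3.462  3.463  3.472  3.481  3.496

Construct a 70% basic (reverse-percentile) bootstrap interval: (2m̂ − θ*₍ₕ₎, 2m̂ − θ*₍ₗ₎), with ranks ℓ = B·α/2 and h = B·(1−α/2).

Percentile endpoints at ranks 3 and 17: θ*₍3₎ = 3.230, θ*₍17₎ = 3.463.
Basic interval reflects these around m̂:
  lower = 2 × 3.400 − 3.463 = 3.337
  upper = 2 × 3.400 − 3.230 = 3.570

(3.337, 3.570)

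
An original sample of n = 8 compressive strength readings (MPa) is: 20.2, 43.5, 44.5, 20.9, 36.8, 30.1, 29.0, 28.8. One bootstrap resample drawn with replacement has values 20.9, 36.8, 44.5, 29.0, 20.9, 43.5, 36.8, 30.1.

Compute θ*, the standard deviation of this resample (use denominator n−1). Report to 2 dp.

θ* = 9.17

Mean = 32.8125; sum of squared deviations = 588.3288
s² = 588.3288 / 7 = 84.0470
s = √84.0470 = 9.17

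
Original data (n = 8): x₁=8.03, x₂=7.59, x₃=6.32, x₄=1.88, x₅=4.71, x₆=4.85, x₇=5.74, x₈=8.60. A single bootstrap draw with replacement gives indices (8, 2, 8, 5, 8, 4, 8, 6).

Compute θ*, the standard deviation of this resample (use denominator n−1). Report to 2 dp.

θ* = 2.56

Resample values: 8.60, 7.59, 8.60, 4.71, 8.60, 1.88, 8.60, 4.85.
Mean = 6.6787; sum of squared deviations = 45.8435
s² = 45.8435 / 7 = 6.5491
s = √6.5491 = 2.56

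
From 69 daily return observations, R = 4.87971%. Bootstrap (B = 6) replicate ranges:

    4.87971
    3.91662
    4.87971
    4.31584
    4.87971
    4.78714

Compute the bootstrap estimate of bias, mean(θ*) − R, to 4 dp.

mean(θ*) = (4.87971 + 3.91662 + 4.87971 + 4.31584 + 4.87971 + 4.78714) / 6 = 4.60979
bias = 4.60979 − 4.87971

bias = −0.2699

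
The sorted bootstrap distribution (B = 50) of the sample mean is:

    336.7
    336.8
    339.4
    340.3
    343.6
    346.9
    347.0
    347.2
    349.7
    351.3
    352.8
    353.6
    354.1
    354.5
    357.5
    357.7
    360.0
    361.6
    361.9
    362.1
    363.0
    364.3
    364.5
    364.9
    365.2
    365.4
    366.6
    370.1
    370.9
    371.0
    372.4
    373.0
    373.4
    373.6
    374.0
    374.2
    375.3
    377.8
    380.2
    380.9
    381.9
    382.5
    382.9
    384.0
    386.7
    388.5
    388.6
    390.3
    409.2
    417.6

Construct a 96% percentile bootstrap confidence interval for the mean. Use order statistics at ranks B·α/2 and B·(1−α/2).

(336.7, 409.2)

α = 0.04; lower rank = 50 × 0.020 = 1; upper rank = 50 × 0.980 = 49.
The 1st smallest replicate is 336.7; the 49th is 409.2.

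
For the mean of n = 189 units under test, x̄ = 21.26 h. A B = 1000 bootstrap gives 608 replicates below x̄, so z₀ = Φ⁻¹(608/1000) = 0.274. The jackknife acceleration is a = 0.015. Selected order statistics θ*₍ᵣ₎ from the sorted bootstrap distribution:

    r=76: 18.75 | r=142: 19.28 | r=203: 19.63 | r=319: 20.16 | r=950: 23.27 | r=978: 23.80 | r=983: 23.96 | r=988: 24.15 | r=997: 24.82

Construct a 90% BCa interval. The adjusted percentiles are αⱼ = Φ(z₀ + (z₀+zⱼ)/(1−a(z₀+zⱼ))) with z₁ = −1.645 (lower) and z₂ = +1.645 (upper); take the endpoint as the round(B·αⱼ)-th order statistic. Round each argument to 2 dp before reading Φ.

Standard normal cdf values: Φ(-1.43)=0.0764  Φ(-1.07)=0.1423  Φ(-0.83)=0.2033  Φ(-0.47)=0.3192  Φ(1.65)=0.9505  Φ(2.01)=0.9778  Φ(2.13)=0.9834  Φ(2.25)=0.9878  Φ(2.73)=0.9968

Lower: z₀ + z₁ = 0.274 + (-1.645) = -1.371; 1 − a(z₀+z₁) = 1 − (0.015)(-1.371) = 1.0206; argument = 0.274 + (-1.371)/1.0206 = -1.0694 → -1.07.
α₁ = Φ(-1.07) = 0.1423; rank = round(1000 × 0.1423) = 142; θ*₍142₎ = 19.28.
Upper: z₀ + z₂ = 1.919; 1 − a(z₀+z₂) = 0.9712; argument = 2.2499 → 2.25; α₂ = 0.9878; rank = 988; θ*₍988₎ = 24.15.

(19.28, 24.15)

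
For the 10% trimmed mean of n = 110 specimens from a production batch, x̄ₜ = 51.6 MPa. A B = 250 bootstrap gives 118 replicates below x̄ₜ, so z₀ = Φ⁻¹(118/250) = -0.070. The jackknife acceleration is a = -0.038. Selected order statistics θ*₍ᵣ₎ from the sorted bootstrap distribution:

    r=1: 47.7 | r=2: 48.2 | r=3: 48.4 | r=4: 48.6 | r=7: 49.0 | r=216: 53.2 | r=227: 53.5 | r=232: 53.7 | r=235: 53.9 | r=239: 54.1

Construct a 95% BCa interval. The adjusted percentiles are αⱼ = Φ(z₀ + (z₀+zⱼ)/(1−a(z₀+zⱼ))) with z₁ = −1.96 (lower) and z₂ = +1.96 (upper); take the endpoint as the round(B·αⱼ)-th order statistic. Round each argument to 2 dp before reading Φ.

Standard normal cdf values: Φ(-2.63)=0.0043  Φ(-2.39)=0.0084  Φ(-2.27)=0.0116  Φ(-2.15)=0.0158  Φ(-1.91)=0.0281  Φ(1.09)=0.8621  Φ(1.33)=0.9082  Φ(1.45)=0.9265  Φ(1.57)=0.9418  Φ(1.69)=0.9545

(48.4, 54.1)

Lower: z₀ + z₁ = -0.070 + (-1.960) = -2.030; 1 − a(z₀+z₁) = 1 − (-0.038)(-2.030) = 0.9229; argument = -0.070 + (-2.030)/0.9229 = -2.2697 → -2.27.
α₁ = Φ(-2.27) = 0.0116; rank = round(250 × 0.0116) = 3; θ*₍3₎ = 48.4.
Upper: z₀ + z₂ = 1.890; 1 − a(z₀+z₂) = 1.0718; argument = 1.6934 → 1.69; α₂ = 0.9545; rank = 239; θ*₍239₎ = 54.1.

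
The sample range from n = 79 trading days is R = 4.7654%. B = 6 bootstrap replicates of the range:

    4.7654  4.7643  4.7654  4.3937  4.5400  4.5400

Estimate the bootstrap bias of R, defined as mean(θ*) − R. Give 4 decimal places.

mean(θ*) = (4.7654 + 4.7643 + 4.7654 + 4.3937 + 4.5400 + 4.5400) / 6 = 4.62813
bias = 4.62813 − 4.7654

bias = −0.1373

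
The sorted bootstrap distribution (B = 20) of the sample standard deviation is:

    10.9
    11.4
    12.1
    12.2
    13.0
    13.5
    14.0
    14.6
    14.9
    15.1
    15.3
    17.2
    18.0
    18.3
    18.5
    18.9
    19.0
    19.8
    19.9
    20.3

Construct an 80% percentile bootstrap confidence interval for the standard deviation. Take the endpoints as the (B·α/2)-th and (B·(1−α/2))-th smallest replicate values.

(11.4, 19.8)

α = 0.20; lower rank = 20 × 0.100 = 2; upper rank = 20 × 0.900 = 18.
The 2nd smallest replicate is 11.4; the 18th is 19.8.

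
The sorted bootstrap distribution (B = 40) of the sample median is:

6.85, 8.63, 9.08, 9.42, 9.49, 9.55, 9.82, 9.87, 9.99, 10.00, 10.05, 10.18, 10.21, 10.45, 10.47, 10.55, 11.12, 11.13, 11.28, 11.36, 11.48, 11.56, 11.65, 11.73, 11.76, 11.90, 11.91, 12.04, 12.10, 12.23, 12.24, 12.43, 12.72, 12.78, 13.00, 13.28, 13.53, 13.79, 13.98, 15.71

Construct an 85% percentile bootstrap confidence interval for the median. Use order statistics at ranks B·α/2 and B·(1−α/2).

(9.08, 13.53)

α = 0.15; lower rank = 40 × 0.075 = 3; upper rank = 40 × 0.925 = 37.
The 3rd smallest replicate is 9.08; the 37th is 13.53.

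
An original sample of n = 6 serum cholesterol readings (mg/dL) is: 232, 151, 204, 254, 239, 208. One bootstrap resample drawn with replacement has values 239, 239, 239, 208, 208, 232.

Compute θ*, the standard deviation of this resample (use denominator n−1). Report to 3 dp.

Mean = 227.5000; sum of squared deviations = 1177.5000
s² = 1177.5000 / 5 = 235.5000
s = √235.5000 = 15.346

θ* = 15.346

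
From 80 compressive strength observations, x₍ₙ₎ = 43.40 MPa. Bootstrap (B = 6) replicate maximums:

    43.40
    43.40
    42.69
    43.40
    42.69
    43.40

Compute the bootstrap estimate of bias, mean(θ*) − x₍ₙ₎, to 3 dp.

bias = −0.237

mean(θ*) = (43.40 + 43.40 + 42.69 + 43.40 + 42.69 + 43.40) / 6 = 43.1633
bias = 43.1633 − 43.40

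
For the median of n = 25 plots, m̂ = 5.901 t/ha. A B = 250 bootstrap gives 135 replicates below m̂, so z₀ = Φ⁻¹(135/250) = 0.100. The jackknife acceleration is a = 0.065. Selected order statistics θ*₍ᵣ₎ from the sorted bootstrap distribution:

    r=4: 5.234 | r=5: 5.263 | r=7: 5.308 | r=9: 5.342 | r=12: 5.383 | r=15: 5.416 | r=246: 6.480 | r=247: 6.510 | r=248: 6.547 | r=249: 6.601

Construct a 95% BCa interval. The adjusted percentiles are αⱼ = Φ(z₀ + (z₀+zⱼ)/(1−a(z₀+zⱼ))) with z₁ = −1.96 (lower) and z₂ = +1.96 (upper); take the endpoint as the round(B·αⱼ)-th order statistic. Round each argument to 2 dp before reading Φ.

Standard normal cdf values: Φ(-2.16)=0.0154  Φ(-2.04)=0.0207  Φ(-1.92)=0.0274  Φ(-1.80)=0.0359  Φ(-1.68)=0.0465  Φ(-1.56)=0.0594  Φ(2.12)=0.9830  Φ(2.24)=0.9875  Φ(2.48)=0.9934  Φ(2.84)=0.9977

Lower: z₀ + z₁ = 0.100 + (-1.960) = -1.860; 1 − a(z₀+z₁) = 1 − (0.065)(-1.860) = 1.1209; argument = 0.100 + (-1.860)/1.1209 = -1.5594 → -1.56.
α₁ = Φ(-1.56) = 0.0594; rank = round(250 × 0.0594) = 15; θ*₍15₎ = 5.416.
Upper: z₀ + z₂ = 2.060; 1 − a(z₀+z₂) = 0.8661; argument = 2.4785 → 2.48; α₂ = 0.9934; rank = 248; θ*₍248₎ = 6.547.

(5.416, 6.547)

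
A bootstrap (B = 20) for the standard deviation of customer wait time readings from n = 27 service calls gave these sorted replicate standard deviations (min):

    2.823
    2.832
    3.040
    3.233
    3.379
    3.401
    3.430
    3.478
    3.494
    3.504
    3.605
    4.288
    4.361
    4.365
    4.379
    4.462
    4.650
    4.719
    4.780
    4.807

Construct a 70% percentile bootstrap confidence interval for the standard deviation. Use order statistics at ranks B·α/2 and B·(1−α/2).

(3.040, 4.650)

α = 0.30; lower rank = 20 × 0.150 = 3; upper rank = 20 × 0.850 = 17.
The 3rd smallest replicate is 3.040; the 17th is 4.650.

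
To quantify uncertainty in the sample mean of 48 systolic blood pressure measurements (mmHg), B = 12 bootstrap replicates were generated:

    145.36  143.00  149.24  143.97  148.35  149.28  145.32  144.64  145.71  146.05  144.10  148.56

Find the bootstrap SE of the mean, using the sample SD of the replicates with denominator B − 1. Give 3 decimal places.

Bootstrap SE is the standard deviation of the 12 replicate means.
Mean of replicates: (145.36 + 143.00 + 149.24 + 143.97 + 148.35 + 149.28 + 145.32 + 144.64 + 145.71 + 146.05 + 144.10 + 148.56) / 12 = 1753.5800 / 12 = 146.1317
Sum of squared deviations: (−0.7717)² + (−3.1317)² + (+3.1083)² + (−2.1617)² + (+2.2183)² + (+3.1483)² + (−0.8117)² + (−1.4917)² + (−0.4217)² + (−0.0817)² + (−2.0317)² + (+2.4283)² = 52.6632
Variance = 52.6632 / 11 = 4.7876
SE* = √4.7876

SE* = 2.188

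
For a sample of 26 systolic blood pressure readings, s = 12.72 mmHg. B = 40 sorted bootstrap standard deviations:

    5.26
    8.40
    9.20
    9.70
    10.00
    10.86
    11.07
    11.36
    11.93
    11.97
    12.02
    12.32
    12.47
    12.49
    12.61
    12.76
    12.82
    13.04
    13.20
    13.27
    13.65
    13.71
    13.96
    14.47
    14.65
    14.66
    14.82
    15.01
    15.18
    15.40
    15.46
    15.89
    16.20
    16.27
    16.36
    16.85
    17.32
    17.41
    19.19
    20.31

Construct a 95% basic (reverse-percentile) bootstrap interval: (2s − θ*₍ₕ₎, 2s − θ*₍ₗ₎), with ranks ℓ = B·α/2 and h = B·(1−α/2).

Percentile endpoints at ranks 1 and 39: θ*₍1₎ = 5.26, θ*₍39₎ = 19.19.
Basic interval reflects these around s:
  lower = 2 × 12.72 − 19.19 = 6.25
  upper = 2 × 12.72 − 5.26 = 20.18

(6.25, 20.18)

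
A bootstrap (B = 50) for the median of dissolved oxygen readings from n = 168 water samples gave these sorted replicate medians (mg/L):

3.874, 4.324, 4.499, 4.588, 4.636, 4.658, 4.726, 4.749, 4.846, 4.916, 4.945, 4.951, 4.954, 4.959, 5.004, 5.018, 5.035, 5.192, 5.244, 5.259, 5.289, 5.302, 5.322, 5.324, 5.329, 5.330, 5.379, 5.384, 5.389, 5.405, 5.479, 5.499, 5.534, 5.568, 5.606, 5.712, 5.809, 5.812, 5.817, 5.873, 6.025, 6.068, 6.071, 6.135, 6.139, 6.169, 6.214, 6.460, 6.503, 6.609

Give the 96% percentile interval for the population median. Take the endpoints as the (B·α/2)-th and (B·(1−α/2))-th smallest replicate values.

α = 0.04; lower rank = 50 × 0.020 = 1; upper rank = 50 × 0.980 = 49.
The 1st smallest replicate is 3.874; the 49th is 6.503.

(3.874, 6.503)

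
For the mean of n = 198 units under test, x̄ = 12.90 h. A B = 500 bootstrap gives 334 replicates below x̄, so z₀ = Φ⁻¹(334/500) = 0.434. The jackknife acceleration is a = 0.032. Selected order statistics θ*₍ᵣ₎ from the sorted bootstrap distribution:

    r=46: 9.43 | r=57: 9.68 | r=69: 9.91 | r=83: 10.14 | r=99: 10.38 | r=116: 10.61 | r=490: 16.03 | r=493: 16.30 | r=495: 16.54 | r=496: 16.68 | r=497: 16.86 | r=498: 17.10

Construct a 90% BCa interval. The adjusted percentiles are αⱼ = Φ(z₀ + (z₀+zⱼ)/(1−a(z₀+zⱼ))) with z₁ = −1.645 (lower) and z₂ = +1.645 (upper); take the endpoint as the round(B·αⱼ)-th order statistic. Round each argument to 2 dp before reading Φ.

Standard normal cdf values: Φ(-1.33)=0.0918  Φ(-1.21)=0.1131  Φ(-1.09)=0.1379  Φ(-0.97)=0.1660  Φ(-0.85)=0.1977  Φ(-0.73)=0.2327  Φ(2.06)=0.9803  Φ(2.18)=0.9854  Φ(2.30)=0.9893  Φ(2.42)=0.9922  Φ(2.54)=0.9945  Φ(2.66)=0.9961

(10.61, 17.10)

Lower: z₀ + z₁ = 0.434 + (-1.645) = -1.211; 1 − a(z₀+z₁) = 1 − (0.032)(-1.211) = 1.0388; argument = 0.434 + (-1.211)/1.0388 = -0.7318 → -0.73.
α₁ = Φ(-0.73) = 0.2327; rank = round(500 × 0.2327) = 116; θ*₍116₎ = 10.61.
Upper: z₀ + z₂ = 2.079; 1 − a(z₀+z₂) = 0.9335; argument = 2.6612 → 2.66; α₂ = 0.9961; rank = 498; θ*₍498₎ = 17.10.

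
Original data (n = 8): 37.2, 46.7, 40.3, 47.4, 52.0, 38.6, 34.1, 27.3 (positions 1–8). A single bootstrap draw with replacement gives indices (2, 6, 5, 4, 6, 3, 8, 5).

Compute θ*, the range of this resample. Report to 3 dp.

θ* = 24.700

Resample values: 46.7, 38.6, 52.0, 47.4, 38.6, 40.3, 27.3, 52.0.
Range = 52.0 − 27.3 = 24.700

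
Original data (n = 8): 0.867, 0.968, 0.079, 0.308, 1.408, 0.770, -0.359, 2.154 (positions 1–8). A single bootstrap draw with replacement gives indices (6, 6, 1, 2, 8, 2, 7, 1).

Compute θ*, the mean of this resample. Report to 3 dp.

Resample values: 0.770, 0.770, 0.867, 0.968, 2.154, 0.968, -0.359, 0.867.
Mean = (0.770 + 0.770 + 0.867 + 0.968 + 2.154 + 0.968 + (-0.359) + 0.867) / 8 = 7.0050 / 8 = 0.876

θ* = 0.876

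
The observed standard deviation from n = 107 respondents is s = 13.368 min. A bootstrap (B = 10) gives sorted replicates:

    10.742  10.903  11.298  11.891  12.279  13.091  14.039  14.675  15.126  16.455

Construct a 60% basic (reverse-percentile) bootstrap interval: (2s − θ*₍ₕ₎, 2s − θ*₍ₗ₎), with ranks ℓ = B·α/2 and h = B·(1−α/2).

(12.061, 15.833)

Percentile endpoints at ranks 2 and 8: θ*₍2₎ = 10.903, θ*₍8₎ = 14.675.
Basic interval reflects these around s:
  lower = 2 × 13.368 − 14.675 = 12.061
  upper = 2 × 13.368 − 10.903 = 15.833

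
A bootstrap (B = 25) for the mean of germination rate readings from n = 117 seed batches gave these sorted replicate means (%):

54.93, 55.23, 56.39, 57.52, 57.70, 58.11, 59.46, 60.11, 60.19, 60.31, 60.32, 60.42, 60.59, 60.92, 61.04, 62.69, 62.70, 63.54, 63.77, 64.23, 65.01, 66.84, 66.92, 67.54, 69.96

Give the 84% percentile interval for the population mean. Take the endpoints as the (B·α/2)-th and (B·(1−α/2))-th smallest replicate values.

α = 0.16; lower rank = 25 × 0.080 = 2; upper rank = 25 × 0.920 = 23.
The 2nd smallest replicate is 55.23; the 23rd is 66.92.

(55.23, 66.92)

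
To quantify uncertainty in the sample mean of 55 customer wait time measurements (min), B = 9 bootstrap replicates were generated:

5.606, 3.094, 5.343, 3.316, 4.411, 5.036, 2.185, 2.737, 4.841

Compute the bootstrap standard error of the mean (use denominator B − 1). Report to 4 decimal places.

SE* = 1.2487

Bootstrap SE is the standard deviation of the 9 replicate means.
Mean of replicates: (5.606 + 3.094 + 5.343 + 3.316 + 4.411 + 5.036 + 2.185 + 2.737 + 4.841) / 9 = 36.56900 / 9 = 4.06322
Sum of squared deviations: (+1.54278)² + (−0.96922)² + (+1.27978)² + (−0.74722)² + (+0.34778)² + (+0.97278)² + (−1.87822)² + (−1.32622)² + (+0.77778)² = 12.47450
Variance = 12.47450 / 8 = 1.55931
SE* = √1.55931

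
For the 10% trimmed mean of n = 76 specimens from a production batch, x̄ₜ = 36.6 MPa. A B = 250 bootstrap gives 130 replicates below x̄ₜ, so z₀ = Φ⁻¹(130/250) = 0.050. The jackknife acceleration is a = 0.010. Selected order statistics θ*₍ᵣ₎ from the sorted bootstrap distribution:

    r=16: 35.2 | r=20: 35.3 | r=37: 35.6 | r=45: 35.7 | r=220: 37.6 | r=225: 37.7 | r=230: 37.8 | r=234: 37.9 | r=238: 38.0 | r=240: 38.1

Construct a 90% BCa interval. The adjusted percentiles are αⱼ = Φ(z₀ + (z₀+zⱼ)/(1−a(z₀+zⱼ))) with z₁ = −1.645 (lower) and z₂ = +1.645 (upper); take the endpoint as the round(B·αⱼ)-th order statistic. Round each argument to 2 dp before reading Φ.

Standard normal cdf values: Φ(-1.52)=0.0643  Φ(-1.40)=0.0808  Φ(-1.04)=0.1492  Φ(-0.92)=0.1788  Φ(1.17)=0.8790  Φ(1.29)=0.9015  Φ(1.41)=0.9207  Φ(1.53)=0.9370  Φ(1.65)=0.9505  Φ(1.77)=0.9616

Lower: z₀ + z₁ = 0.050 + (-1.645) = -1.595; 1 − a(z₀+z₁) = 1 − (0.010)(-1.595) = 1.0159; argument = 0.050 + (-1.595)/1.0159 = -1.5200 → -1.52.
α₁ = Φ(-1.52) = 0.0643; rank = round(250 × 0.0643) = 16; θ*₍16₎ = 35.2.
Upper: z₀ + z₂ = 1.695; 1 − a(z₀+z₂) = 0.9830; argument = 1.7742 → 1.77; α₂ = 0.9616; rank = 240; θ*₍240₎ = 38.1.

(35.2, 38.1)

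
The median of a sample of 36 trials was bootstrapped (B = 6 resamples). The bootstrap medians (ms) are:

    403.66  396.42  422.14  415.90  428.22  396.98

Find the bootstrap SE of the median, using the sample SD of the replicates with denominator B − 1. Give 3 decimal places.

SE* = 13.464

Bootstrap SE is the standard deviation of the 6 replicate medians.
Mean of replicates: (403.66 + 396.42 + 422.14 + 415.90 + 428.22 + 396.98) / 6 = 2463.3200 / 6 = 410.5533
Sum of squared deviations: (−6.8933)² + (−14.1333)² + (+11.5867)² + (+5.3467)² + (+17.6667)² + (−13.5733)² = 906.4533
Variance = 906.4533 / 5 = 181.2907
SE* = √181.2907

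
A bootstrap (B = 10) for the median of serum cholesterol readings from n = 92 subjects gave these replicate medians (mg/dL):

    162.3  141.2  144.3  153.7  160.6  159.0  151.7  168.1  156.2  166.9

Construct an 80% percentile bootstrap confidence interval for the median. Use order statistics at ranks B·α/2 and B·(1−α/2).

Sorted replicates: 141.2, 144.3, 151.7, 153.7, 156.2, 159.0, 160.6, 162.3, 166.9, 168.1
α = 0.20; lower rank = 10 × 0.100 = 1; upper rank = 10 × 0.900 = 9.
The 1st smallest replicate is 141.2; the 9th is 166.9.

(141.2, 166.9)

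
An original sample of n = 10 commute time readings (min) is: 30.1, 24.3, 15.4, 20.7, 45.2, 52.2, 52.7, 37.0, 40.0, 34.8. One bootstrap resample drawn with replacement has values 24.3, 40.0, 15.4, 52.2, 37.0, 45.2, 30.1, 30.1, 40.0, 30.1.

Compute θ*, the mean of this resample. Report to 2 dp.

θ* = 34.44

Mean = (24.3 + 40.0 + 15.4 + 52.2 + 37.0 + 45.2 + 30.1 + 30.1 + 40.0 + 30.1) / 10 = 344.40 / 10 = 34.44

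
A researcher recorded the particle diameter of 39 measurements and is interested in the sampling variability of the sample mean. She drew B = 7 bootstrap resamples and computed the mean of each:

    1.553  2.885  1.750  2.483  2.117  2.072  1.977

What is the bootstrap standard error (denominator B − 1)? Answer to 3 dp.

SE* = 0.447

Bootstrap SE is the standard deviation of the 7 replicate means.
Mean of replicates: (1.553 + 2.885 + 1.750 + 2.483 + 2.117 + 2.072 + 1.977) / 7 = 14.8370 / 7 = 2.1196
Sum of squared deviations: (−0.5666)² + (+0.7654)² + (−0.3696)² + (+0.3634)² + (−0.0026)² + (−0.0476)² + (−0.1426)² = 1.1981
Variance = 1.1981 / 6 = 0.1997
SE* = √0.1997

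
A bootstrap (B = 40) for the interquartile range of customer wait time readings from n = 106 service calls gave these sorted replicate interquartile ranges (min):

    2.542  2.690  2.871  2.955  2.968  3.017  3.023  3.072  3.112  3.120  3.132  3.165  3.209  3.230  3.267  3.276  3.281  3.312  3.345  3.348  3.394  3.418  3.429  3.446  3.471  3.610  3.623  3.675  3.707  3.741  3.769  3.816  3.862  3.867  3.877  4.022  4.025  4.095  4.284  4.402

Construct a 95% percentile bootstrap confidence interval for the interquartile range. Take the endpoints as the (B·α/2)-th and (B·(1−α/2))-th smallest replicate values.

α = 0.05; lower rank = 40 × 0.025 = 1; upper rank = 40 × 0.975 = 39.
The 1st smallest replicate is 2.542; the 39th is 4.284.

(2.542, 4.284)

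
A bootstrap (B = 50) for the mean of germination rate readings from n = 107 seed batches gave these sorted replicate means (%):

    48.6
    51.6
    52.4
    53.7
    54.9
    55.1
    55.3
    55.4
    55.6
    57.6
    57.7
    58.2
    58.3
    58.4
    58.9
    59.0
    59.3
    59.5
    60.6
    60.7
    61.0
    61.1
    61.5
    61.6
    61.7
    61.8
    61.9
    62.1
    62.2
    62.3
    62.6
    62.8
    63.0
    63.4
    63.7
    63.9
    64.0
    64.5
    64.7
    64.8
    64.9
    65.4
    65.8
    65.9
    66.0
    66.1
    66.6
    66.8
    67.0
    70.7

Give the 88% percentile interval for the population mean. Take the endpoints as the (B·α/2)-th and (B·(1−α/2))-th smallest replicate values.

(52.4, 66.6)

α = 0.12; lower rank = 50 × 0.060 = 3; upper rank = 50 × 0.940 = 47.
The 3rd smallest replicate is 52.4; the 47th is 66.6.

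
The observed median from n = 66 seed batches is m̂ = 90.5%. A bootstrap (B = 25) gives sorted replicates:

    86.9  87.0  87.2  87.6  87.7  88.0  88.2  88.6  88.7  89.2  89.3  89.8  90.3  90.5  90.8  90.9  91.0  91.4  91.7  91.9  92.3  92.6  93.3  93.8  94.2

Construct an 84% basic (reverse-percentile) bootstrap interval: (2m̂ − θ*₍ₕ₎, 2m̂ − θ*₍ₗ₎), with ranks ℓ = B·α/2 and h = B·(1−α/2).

Percentile endpoints at ranks 2 and 23: θ*₍2₎ = 87.0, θ*₍23₎ = 93.3.
Basic interval reflects these around m̂:
  lower = 2 × 90.5 − 93.3 = 87.7
  upper = 2 × 90.5 − 87.0 = 94.0

(87.7, 94.0)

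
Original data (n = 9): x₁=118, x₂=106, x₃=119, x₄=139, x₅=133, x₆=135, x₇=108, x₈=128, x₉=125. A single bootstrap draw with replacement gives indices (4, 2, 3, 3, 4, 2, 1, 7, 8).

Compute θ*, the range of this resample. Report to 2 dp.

θ* = 33.00

Resample values: 139, 106, 119, 119, 139, 106, 118, 108, 128.
Range = 139 − 106 = 33.00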